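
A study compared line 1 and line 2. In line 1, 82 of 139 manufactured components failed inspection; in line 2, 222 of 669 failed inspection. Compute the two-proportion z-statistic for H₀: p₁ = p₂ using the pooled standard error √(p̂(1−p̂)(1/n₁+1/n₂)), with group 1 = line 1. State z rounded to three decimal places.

z = 5.715

Sample proportions: p̂₁ = 82/139 = 0.58993 and p̂₂ = 222/669 = 0.33184.
Pooled p̂ = (82+222)/(139+669) = 304/808 = 0.37624.
Pooled SE = √[0.2346829·0.00868901] ≈ 0.045157.
z = (p̂₁ − p̂₂)/SE = (0.58993 − 0.33184)/0.045157 = 0.25809/0.045157 = 5.715.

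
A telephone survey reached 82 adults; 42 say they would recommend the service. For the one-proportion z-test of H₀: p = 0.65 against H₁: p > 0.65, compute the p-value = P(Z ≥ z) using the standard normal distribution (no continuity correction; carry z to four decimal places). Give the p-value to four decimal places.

p-value = 0.9956

With x = 42 successes in n = 82, p̂ = 0.51220.
Under H₀, SE = √(p₀(1−p₀)/n) = √(0.65·0.35/82) = √0.002774390 = 0.052672.
z = (p̂ − p₀)/SE = (42/82 − 0.65)/0.052672 ≈ -2.6163.
From the standard normal, P(Z ≥ z) = 0.9956.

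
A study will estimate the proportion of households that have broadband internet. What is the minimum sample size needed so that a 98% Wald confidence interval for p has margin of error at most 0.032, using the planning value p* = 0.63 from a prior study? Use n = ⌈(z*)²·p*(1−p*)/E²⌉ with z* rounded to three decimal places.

n = 1232

z* = 2.326 at the 98% level.
p*(1−p*) = 0.2331.
(z*)²·p*(1−p*)/E² = 5.410276·0.2331/0.001024 = 1231.577.
Rounding up, n = 1232.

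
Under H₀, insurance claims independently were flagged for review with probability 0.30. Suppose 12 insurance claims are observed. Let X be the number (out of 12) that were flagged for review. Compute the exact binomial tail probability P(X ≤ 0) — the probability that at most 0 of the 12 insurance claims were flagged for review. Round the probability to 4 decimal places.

X ~ Binomial(n=12, p=0.30).
P(X ≤ 0) = C(12,0)·0.30^0·0.70^12.
= 0.013841 = 0.0138.

P = 0.0138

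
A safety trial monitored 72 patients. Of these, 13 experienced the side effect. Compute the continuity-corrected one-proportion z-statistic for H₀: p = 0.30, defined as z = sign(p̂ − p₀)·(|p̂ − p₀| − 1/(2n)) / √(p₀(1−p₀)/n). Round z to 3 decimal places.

z = -2.083

The sample proportion is 13/72 = 0.18056. p̂ − p₀ = -0.119444.
1/(2n) = 0.006944.
Corrected numerator: |-0.119444| − 0.006944 = 0.112500.
SE₀ = √(0.30·0.70/72) = 0.054006.
z = −0.112500/0.054006 = -2.083.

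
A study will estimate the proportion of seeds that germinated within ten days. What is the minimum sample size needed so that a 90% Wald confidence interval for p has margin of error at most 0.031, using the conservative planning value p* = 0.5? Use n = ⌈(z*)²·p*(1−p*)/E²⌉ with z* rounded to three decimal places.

For 90% confidence, z* = 1.645.
p*(1−p*) = 0.50·0.50 = 0.2500.
Required n before rounding: 2.706025 × 0.2500 / 0.031² = 703.961.
⌈703.961⌉ = 704.

n = 704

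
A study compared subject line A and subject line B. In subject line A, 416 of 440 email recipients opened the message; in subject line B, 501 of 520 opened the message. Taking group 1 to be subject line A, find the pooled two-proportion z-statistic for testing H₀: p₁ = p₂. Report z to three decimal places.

p̂₁ = 416/440 = 0.94545, p̂₂ = 501/520 = 0.96346.
Pooled p̂ = (416+501)/(440+520) = 917/960 = 0.95521.
Pooled SE = √[0.0427854·0.00419580] ≈ 0.013398.
z = -0.01801/0.013398 = -1.344.

z = -1.344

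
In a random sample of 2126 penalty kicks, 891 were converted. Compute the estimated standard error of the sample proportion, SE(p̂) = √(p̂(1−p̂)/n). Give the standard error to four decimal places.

p̂ = 891/2126 = 0.41910.
p̂(1−p̂) = 0.243455.
SE = √(0.243455/2126) = √0.000114513 = 0.0107.

SE = 0.0107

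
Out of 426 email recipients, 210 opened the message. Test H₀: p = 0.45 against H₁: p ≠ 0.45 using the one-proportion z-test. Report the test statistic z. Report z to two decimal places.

p̂ = 210/426 = 0.49296.
Null standard error: √(0.45·0.55/426) = √0.000580986 = 0.024104.
Test statistic: z = 0.04296/0.024104 = 1.78.

z = 1.78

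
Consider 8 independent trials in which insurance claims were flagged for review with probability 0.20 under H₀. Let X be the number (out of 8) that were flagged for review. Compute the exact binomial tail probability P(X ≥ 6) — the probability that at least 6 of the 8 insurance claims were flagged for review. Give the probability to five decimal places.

X is binomial with n = 8 and p = 0.20.
P(X ≥ 6) = C(8,6)·0.20^6·0.80^2 + C(8,7)·0.20^7·0.80^1 + C(8,8)·0.20^8·0.80^0.
= 0.001147 + 0.000082 + 0.000003 = 0.00123.

P = 0.00123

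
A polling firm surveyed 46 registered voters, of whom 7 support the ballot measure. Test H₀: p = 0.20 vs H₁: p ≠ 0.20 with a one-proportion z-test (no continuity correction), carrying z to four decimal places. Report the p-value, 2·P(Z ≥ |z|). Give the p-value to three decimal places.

p-value = 0.417

With x = 7 successes in n = 46, p̂ = 0.15217.
Under H₀, SE = √(p₀(1−p₀)/n) = √(0.20·0.80/46) = √0.003478261 = 0.058977.
Test statistic (full precision, shown to 4 dp): z = (7/46 − 0.20)/SE₀ ≈ -0.8109.
p-value = 2·P(Z ≥ |z|) with z = -0.8109 → 0.417.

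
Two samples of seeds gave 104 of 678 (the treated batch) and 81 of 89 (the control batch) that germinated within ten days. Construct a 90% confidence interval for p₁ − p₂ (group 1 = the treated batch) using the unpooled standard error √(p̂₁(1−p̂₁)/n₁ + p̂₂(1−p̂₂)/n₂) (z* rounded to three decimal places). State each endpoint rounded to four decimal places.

(-0.8115, -0.7019)

p̂₁ = 104/678 = 0.15339, p̂₂ = 81/89 = 0.91011; p̂₁ − p̂₂ = -0.75672.
Unpooled SE = √(p̂₁(1−p̂₁)/n₁ + p̂₂(1−p̂₂)/n₂) = √(0.000191539 + 0.000919189) = 0.033328.
The 90% critical value is z* = 1.645. Margin = 1.645·0.033328 = 0.05482.
Interval: -0.75672 ± 0.05482 → (-0.8115, -0.7019).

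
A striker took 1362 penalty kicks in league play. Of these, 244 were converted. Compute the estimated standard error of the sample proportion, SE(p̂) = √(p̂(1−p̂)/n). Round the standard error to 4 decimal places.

SE = 0.0104

p̂ = 244/1362 = 0.17915.
p̂(1−p̂) = 0.147055.
Dividing by n and taking the root: √0.000107970 = 0.0104.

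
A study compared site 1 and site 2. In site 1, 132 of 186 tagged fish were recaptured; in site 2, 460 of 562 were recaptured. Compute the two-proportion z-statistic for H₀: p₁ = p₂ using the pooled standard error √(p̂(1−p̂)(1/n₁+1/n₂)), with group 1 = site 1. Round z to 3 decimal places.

Sample proportions: p̂₁ = 132/186 = 0.70968 and p̂₂ = 460/562 = 0.81851.
Pooled p̂ = (132+460)/(186+562) = 592/748 = 0.79144.
SE = √[p̂(1−p̂)(1/n₁+1/n₂)] = √[0.79144·0.20856·(1/186+1/562)] ≈ 0.034367.
z = (p̂₁ − p̂₂)/SE = (0.70968 − 0.81851)/0.034367 = -0.10883/0.034367 = -3.167.

z = -3.167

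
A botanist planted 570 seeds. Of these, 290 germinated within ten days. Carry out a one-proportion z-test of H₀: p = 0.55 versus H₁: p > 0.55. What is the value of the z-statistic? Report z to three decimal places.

z = -1.979

With x = 290 successes in n = 570, p̂ = 0.50877.
Null standard error: √(0.55·0.45/570) = √0.000434211 = 0.020838.
z = (p̂ − p₀)/SE = (0.50877 − 0.55)/0.020838 = -1.979.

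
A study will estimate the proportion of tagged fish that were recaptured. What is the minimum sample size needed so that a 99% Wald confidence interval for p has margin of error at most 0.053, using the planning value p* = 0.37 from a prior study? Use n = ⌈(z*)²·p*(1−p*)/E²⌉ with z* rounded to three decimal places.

n = 551

For 99% confidence, z* = 2.576.
p*(1−p*) = 0.37·0.63 = 0.2331.
Required n before rounding: 6.635776 × 0.2331 / 0.053² = 550.658.
⌈550.658⌉ = 551.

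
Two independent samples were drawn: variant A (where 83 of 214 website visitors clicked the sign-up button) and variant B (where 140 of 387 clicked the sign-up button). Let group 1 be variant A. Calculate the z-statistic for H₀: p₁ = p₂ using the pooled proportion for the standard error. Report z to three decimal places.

p̂₁ = 83/214 = 0.38785, p̂₂ = 140/387 = 0.36176.
Pooling: p̂ = 223/601 = 0.37105.
SE = √[p̂(1−p̂)(1/n₁+1/n₂)] = √[0.37105·0.62895·(1/214+1/387)] ≈ 0.041153.
z = (p̂₁ − p̂₂)/SE = (0.38785 − 0.36176)/0.041153 = 0.02609/0.041153 = 0.634.

z = 0.634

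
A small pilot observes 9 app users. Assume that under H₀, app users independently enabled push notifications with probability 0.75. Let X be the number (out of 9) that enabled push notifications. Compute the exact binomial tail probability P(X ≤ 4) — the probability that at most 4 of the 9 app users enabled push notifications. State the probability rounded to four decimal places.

X is binomial with n = 9 and p = 0.75.
P(X ≤ 4) = Σ_{j=0}^{4} C(9,j)·0.75^j·0.25^{9−j}.
= 0.000004 + 0.000103 + 0.001236 + 0.008652 + 0.038933 = 0.0489.

P = 0.0489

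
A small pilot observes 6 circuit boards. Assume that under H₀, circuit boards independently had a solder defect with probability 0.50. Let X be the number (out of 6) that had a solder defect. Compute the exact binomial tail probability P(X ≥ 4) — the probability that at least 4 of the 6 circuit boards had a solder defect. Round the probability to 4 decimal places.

P = 0.3438

X ~ Binomial(n=6, p=0.50).
P(X ≥ 4) = C(6,4)·0.50^4·0.50^2 + C(6,5)·0.50^5·0.50^1 + C(6,6)·0.50^6·0.50^0.
= 0.234375 + 0.093750 + 0.015625 = 0.3438.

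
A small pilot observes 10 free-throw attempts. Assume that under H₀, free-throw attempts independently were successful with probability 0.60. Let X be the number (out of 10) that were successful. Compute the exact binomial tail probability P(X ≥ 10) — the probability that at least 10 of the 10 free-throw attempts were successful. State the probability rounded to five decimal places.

X is binomial with n = 10 and p = 0.60.
P(X ≥ 10) = C(10,10)·0.60^10·0.40^0.
= 0.006047 = 0.00605.

P = 0.00605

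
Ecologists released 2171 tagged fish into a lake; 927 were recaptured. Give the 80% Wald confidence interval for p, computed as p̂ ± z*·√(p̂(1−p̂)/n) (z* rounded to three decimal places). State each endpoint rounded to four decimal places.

(0.4134, 0.4406)

With x = 927 successes in n = 2171, p̂ = 0.42699.
SE = √(p̂(1−p̂)/n) = √(0.244670/2171) = 0.010616.
For 80% confidence, z* = 1.282.
Margin of error: 1.282 × 0.010616 = 0.01361.
Interval: 0.42699 ± 0.01361 → (0.4134, 0.4406).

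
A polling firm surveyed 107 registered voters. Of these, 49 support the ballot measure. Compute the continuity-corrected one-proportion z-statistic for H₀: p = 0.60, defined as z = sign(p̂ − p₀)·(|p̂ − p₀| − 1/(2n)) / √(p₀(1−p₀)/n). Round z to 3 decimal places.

z = -2.901

With x = 49 successes in n = 107, p̂ = 0.45794. p̂ − p₀ = -0.142056.
1/(2n) = 0.004673.
Corrected numerator: |-0.142056| − 0.004673 = 0.137383.
Under H₀, SE = √(p₀(1−p₀)/n) = √(0.60·0.40/107) = √0.002242991 = 0.047360.
z = −0.137383/0.047360 = -2.901.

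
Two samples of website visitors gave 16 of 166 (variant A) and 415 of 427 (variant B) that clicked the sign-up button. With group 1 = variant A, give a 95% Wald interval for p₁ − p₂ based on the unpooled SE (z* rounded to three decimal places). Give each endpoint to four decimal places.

(-0.9231, -0.8280)

p̂₁ = 16/166 = 0.09639, p̂₂ = 415/427 = 0.97190; p̂₁ − p̂₂ = -0.87551.
SE = √(0.000524671 + 0.000063965) = √0.000588636 = 0.024262.
The 95% critical value is z* = 1.960. Margin = 1.960·0.024262 = 0.04755.
CI: -0.87551 ± 0.04755 = (-0.9231, -0.8280).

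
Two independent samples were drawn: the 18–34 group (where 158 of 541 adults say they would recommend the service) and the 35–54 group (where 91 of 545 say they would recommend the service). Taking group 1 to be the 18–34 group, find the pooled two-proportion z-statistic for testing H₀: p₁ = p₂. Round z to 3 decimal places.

Sample proportions: p̂₁ = 158/541 = 0.29205 and p̂₂ = 91/545 = 0.16697.
Pooled p̂ = (158+91)/(541+545) = 249/1086 = 0.22928.
SE = √[p̂(1−p̂)(1/n₁+1/n₂)] = √[0.22928·0.77072·(1/541+1/545)] ≈ 0.025512.
z = 0.12508/0.025512 = 4.903.

z = 4.903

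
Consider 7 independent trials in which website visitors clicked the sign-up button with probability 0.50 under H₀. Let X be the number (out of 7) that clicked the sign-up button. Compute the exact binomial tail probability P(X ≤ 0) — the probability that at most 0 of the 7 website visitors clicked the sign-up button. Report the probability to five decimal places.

P = 0.00781

X is binomial with n = 7 and p = 0.50.
P(X ≤ 0) = C(7,0)·0.50^0·0.50^7.
= 0.007812 = 0.00781.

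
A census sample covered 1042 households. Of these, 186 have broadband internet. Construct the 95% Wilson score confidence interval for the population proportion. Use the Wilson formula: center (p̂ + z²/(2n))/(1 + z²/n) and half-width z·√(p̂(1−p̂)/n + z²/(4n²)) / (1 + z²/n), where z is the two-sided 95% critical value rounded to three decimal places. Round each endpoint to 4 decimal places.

(0.1564, 0.2029)

Here p̂ = 186/1042 = 0.17850 and z = 1.960 (z² = 3.841600).
1 + z²/n = 1.003687.
Adjusted center: (0.17850 + z²/(2n))/1.003687 = 0.17968.
Radicand: p̂(1−p̂)/n + z²/(4n²) = 0.000140729 + 0.000000885 = 0.000141614.
Half-width = z·√(radicand)/denom = 1.960·0.011900/1.003687 = 0.02324.
So the interval runs from 0.1564 to 0.2029.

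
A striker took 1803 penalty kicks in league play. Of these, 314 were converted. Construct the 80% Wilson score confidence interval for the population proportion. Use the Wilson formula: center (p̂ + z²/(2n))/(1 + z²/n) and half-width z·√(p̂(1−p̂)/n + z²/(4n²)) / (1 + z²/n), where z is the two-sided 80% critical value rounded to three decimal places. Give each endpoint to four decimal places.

p̂ = 314/1803 = 0.17415; z = 1.282, so z² = 1.643524.
1 + z²/n = 1.000912.
Center = (0.17415 + 0.000456)/1.000912 = 0.17445.
Radicand: p̂(1−p̂)/n + z²/(4n²) = 0.000079770 + 0.000000126 = 0.000079896.
Half-width = 1.282·√0.000079896/1.000912 = 0.01145.
CI: 0.17445 ± 0.01145 = (0.1630, 0.1859).

(0.1630, 0.1859)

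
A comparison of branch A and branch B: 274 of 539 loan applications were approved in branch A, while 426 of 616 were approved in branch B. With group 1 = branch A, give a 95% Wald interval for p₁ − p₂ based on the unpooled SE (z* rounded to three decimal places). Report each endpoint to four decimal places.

(-0.2390, -0.1274)

p̂₁ = 0.50835, p̂₂ = 0.69156, so the observed difference is -0.18321.
Unpooled SE = √(p̂₁(1−p̂₁)/n₁ + p̂₂(1−p̂₂)/n₂) = √(0.000463693 + 0.000346275) = 0.028460.
The 95% critical value is z* = 1.960. Margin = 1.960·0.028460 = 0.05578.
CI: -0.18321 ± 0.05578 = (-0.2390, -0.1274).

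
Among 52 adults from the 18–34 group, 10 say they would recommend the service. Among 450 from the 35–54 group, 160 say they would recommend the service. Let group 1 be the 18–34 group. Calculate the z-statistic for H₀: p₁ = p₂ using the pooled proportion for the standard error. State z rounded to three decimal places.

p̂₁ = 10/52 = 0.19231, p̂₂ = 160/450 = 0.35556.
Pooling: p̂ = 170/502 = 0.33865.
SE = √[p̂(1−p̂)(1/n₁+1/n₂)] = √[0.33865·0.66135·(1/52+1/450)] ≈ 0.069316.
z = (p̂₁ − p̂₂)/SE = (0.19231 − 0.35556)/0.069316 = -0.16325/0.069316 = -2.355.

z = -2.355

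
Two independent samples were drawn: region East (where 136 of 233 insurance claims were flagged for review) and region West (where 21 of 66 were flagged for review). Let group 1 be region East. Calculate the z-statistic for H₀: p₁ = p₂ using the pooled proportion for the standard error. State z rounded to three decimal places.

p̂₁ = 136/233 = 0.58369, p̂₂ = 21/66 = 0.31818.
Pooling: p̂ = 157/299 = 0.52508.
SE = √[p̂(1−p̂)(1/n₁+1/n₂)] = √[0.52508·0.47492·(1/233+1/66)] ≈ 0.069632.
z = 0.26551/0.069632 = 3.813.

z = 3.813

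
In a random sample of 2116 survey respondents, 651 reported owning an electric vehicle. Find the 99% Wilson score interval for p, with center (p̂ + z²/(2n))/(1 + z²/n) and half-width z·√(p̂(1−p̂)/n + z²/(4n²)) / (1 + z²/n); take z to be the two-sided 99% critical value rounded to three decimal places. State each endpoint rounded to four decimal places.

Here p̂ = 651/2116 = 0.30766 and z = 2.576 (z² = 6.635776).
Denominator 1 + z²/n = 1 + 6.635776/2116 = 1.003136.
Adjusted center: (0.30766 + z²/(2n))/1.003136 = 0.30826.
Radicand: p̂(1−p̂)/n + z²/(4n²) = 0.000100663 + 0.000000371 = 0.000101034.
Half-width = 2.576·√0.000101034/1.003136 = 0.02581.
CI: 0.30826 ± 0.02581 = (0.2824, 0.3341).

(0.2824, 0.3341)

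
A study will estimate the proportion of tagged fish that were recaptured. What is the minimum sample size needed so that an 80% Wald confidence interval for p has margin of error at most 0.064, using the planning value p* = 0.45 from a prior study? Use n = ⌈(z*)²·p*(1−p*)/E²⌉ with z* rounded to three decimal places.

For 80% confidence, z* = 1.282.
p*(1−p*) = 0.2475.
(z*)²·p*(1−p*)/E² = 1.643524·0.2475/0.004096 = 99.310.
⌈99.310⌉ = 100.

n = 100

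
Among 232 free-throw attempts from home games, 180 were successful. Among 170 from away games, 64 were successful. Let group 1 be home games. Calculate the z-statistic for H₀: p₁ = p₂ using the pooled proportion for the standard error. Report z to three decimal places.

z = 8.099

p̂₁ = 180/232 = 0.77586, p̂₂ = 64/170 = 0.37647.
Pooled p̂ = (180+64)/(232+170) = 244/402 = 0.60697.
Pooled SE = √[0.2385585·0.01019270] ≈ 0.049311.
z = (p̂₁ − p̂₂)/SE = (0.77586 − 0.37647)/0.049311 = 0.39939/0.049311 = 8.099.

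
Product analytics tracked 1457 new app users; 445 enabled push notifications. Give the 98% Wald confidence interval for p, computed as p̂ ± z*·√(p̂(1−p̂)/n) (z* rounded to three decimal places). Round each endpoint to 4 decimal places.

(0.2774, 0.3335)

With x = 445 successes in n = 1457, p̂ = 0.30542.
Standard error of p̂: √(0.212139/1457) = √0.000145600 = 0.012066.
The 98% critical value is z* = 2.326.
Margin = 2.326·0.012066 = 0.02807.
So the interval runs from 0.2774 to 0.3335.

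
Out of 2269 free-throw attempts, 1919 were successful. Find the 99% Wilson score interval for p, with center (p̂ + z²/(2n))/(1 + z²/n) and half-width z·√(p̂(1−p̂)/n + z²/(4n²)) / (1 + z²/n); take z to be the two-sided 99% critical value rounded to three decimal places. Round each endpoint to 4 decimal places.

p̂ = 1919/2269 = 0.84575; z = 2.576, so z² = 6.635776.
Denominator 1 + z²/n = 1 + 6.635776/2269 = 1.002925.
Adjusted center: (0.84575 + z²/(2n))/1.002925 = 0.84474.
Radicand: p̂(1−p̂)/n + z²/(4n²) = 0.000057496 + 0.000000322 = 0.000057818.
Half-width = z·√(radicand)/denom = 2.576·0.007604/1.002925 = 0.01953.
So the interval runs from 0.8252 to 0.8643.

(0.8252, 0.8643)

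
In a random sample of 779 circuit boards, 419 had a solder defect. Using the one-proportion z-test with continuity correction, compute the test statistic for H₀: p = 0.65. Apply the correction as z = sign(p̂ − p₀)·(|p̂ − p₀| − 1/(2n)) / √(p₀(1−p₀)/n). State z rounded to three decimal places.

p̂ = 419/779 = 0.53787. p̂ − p₀ = -0.112131.
Continuity correction 1/(2n) = 1/1558 = 0.000642.
Corrected numerator: |-0.112131| − 0.000642 = 0.111489.
SE₀ = √(0.65·0.35/779) = 0.017089.
z = (−)0.111489/0.017089 = -6.524.

z = -6.524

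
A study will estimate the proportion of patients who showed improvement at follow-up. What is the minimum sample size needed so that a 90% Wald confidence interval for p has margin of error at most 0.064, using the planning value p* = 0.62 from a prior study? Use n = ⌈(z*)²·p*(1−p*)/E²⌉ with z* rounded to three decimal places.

z* = 1.645 at the 90% level.
p*(1−p*) = 0.62·0.38 = 0.2356.
(z*)²·p*(1−p*)/E² = 2.706025·0.2356/0.004096 = 155.649.
Rounding up, n = 156.

n = 156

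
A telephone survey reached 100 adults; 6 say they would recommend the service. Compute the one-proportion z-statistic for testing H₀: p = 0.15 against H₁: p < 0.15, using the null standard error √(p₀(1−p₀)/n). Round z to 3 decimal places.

z = -2.521

The sample proportion is 6/100 = 0.06000.
Null standard error: √(0.15·0.85/100) = √0.001275000 = 0.035707.
Test statistic: z = -0.09000/0.035707 = -2.521.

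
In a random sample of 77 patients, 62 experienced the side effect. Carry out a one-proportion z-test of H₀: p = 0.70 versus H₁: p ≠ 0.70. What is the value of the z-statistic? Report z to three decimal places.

z = 2.014

With x = 62 successes in n = 77, p̂ = 0.80519.
SE₀ = √(0.70·0.30/77) = 0.052223.
z = (p̂ − p₀)/SE = (0.80519 − 0.70)/0.052223 = 2.014.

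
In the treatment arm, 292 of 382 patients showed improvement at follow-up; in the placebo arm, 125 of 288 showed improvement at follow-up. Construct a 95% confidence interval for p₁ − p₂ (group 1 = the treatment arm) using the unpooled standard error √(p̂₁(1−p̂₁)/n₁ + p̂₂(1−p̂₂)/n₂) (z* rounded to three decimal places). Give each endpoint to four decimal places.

p̂₁ = 292/382 = 0.76440, p̂₂ = 125/288 = 0.43403; p̂₁ − p̂₂ = 0.33037.
SE = √(0.000471450 + 0.000852943) = √0.001324393 = 0.036392.
The 95% critical value is z* = 1.960. Margin = 1.960·0.036392 = 0.07133.
So the interval runs from 0.2590 to 0.4017.

(0.2590, 0.4017)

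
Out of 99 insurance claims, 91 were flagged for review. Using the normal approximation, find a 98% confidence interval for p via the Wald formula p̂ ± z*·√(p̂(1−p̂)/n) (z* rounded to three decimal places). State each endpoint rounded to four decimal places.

p̂ = 91/99 = 0.91919.
SE(p̂) = √(0.91919·0.08081/99) = 0.027391.
z* = 2.326 at the 98% level.
Margin of error: 2.326 × 0.027391 = 0.06371.
CI: 0.91919 ± 0.06371 = (0.8555, 0.9829).

(0.8555, 0.9829)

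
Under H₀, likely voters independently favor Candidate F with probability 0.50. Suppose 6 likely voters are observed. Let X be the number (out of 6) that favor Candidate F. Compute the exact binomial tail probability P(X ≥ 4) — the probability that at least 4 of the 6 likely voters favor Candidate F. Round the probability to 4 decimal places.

X is binomial with n = 6 and p = 0.50.
P(X ≥ 4) = C(6,4)·0.50^4·0.50^2 + C(6,5)·0.50^5·0.50^1 + C(6,6)·0.50^6·0.50^0.
= 0.234375 + 0.093750 + 0.015625 = 0.3438.

P = 0.3438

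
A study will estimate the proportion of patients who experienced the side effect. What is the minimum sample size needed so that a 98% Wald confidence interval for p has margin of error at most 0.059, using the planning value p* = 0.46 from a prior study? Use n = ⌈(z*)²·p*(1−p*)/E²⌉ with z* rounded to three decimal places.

For 98% confidence, z* = 2.326.
p*(1−p*) = 0.46·0.54 = 0.2484.
Required n before rounding: 5.410276 × 0.2484 / 0.059² = 386.071.
⌈386.071⌉ = 387.

n = 387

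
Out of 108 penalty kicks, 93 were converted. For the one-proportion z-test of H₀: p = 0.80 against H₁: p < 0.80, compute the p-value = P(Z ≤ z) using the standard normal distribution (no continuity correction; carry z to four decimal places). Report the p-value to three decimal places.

The sample proportion is 93/108 = 0.86111.
Null standard error: √(0.80·0.20/108) = √0.001481481 = 0.038490.
z = (p̂ − p₀)/SE = (93/108 − 0.80)/0.038490 ≈ 1.5877.
From the standard normal, P(Z ≤ z) = 0.944.

p-value = 0.944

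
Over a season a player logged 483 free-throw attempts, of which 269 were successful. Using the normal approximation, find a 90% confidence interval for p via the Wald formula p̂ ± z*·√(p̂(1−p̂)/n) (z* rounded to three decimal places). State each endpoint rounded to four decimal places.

(0.5198, 0.5941)

p̂ = 269/483 = 0.55694.
SE(p̂) = √(0.55694·0.44306/483) = 0.022603.
The 90% critical value is z* = 1.645.
Margin of error: 1.645 × 0.022603 = 0.03718.
Interval: 0.55694 ± 0.03718 → (0.5198, 0.5941).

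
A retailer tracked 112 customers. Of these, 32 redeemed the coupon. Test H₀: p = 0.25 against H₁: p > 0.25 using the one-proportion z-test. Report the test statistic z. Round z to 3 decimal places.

With x = 32 successes in n = 112, p̂ = 0.28571.
SE₀ = √(0.25·0.75/112) = 0.040916.
z = (p̂ − p₀)/SE = (0.28571 − 0.25)/0.040916 = 0.873.

z = 0.873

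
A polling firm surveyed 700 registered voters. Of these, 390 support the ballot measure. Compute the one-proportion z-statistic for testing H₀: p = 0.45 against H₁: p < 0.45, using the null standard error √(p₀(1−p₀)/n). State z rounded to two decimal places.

p̂ = 390/700 = 0.55714.
Under H₀, SE = √(p₀(1−p₀)/n) = √(0.45·0.55/700) = √0.000353571 = 0.018803.
Test statistic: z = 0.10714/0.018803 = 5.70.

z = 5.70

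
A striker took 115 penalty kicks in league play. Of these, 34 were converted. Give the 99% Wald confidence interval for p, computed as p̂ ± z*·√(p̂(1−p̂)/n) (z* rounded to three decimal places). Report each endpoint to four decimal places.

(0.1860, 0.4053)

p̂ = 34/115 = 0.29565.
SE = √(p̂(1−p̂)/n) = √(0.208242/115) = 0.042553.
The 99% critical value is z* = 2.576.
Margin = 2.576·0.042553 = 0.10962.
So the interval runs from 0.1860 to 0.4053.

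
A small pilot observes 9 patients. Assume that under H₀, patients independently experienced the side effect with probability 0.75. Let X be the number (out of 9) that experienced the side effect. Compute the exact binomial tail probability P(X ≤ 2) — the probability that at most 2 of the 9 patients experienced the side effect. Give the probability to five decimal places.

P = 0.00134

X is binomial with n = 9 and p = 0.75.
P(X ≤ 2) = C(9,0)·0.75^0·0.25^9 + C(9,1)·0.75^1·0.25^8 + C(9,2)·0.75^2·0.25^7.
= 0.000004 + 0.000103 + 0.001236 = 0.00134.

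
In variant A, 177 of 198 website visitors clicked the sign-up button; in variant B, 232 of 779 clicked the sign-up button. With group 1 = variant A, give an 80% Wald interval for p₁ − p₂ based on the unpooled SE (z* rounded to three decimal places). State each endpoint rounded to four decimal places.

(0.5611, 0.6312)

p̂₁ = 177/198 = 0.89394, p̂₂ = 232/779 = 0.29782; p̂₁ − p̂₂ = 0.59612.
Unpooled SE = √(p̂₁(1−p̂₁)/n₁ + p̂₂(1−p̂₂)/n₂) = √(0.000478847 + 0.000268450) = 0.027337.
The 80% critical value is z* = 1.282. Margin = 1.282·0.027337 = 0.03505.
CI: 0.59612 ± 0.03505 = (0.5611, 0.6312).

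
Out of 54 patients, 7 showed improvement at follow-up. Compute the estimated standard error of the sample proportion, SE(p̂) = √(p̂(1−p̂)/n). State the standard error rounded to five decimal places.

With x = 7 successes in n = 54, p̂ = 0.12963.
p̂(1−p̂) = 0.112826.
SE = √(0.112826/54) = 0.04571.

SE = 0.04571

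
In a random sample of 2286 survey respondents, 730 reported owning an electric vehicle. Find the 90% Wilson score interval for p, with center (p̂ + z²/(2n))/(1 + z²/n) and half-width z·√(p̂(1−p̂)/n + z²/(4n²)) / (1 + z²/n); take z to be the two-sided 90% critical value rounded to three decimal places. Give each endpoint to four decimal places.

(0.3035, 0.3356)

p̂ = 730/2286 = 0.31934; z = 1.645, so z² = 2.706025.
Denominator 1 + z²/n = 1 + 2.706025/2286 = 1.001184.
Adjusted center: (0.31934 + z²/(2n))/1.001184 = 0.31955.
Radicand: p̂(1−p̂)/n + z²/(4n²) = 0.000095083 + 0.000000129 = 0.000095212.
Half-width = 1.645·√0.000095212/1.001184 = 0.01603.
Interval: 0.31955 ± 0.01603 → (0.3035, 0.3356).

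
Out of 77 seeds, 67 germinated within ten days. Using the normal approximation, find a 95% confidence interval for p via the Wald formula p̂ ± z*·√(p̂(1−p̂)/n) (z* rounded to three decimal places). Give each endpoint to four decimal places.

(0.7950, 0.9452)

With x = 67 successes in n = 77, p̂ = 0.87013.
Standard error of p̂: √(0.113004/77) = √0.001467583 = 0.038309.
For 95% confidence, z* = 1.960.
Margin = 1.960·0.038309 = 0.07509.
Interval: 0.87013 ± 0.07509 → (0.7950, 0.9452).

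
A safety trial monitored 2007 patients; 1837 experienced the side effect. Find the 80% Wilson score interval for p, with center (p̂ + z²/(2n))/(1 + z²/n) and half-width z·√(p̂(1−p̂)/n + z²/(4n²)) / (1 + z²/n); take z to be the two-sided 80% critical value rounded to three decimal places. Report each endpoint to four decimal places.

Here p̂ = 1837/2007 = 0.91530 and z = 1.282 (z² = 1.643524).
1 + z²/n = 1.000819.
Center = (0.91530 + 0.000409)/1.000819 = 0.91496.
Radicand: p̂(1−p̂)/n + z²/(4n²) = 0.000038629 + 0.000000102 = 0.000038731.
Half-width = z·√(radicand)/denom = 1.282·0.006223/1.000819 = 0.00797.
So the interval runs from 0.9070 to 0.9229.

(0.9070, 0.9229)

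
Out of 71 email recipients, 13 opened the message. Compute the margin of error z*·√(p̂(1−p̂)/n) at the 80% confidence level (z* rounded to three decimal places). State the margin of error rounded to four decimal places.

ME = 0.0588

With x = 13 successes in n = 71, p̂ = 0.18310.
SE = √(p̂(1−p̂)/n) = √(0.149573/71) = 0.045898.
The 80% critical value is z* = 1.282.
ME = 1.282·0.045898 = 0.0588.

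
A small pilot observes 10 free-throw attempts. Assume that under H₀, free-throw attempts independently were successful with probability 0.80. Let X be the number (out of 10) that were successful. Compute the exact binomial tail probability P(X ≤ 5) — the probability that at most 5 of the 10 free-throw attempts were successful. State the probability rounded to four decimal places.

P = 0.0328

X ~ Binomial(n=10, p=0.80).
P(X ≤ 5) = Σ_{j=0}^{5} C(10,j)·0.80^j·0.20^{10−j}.
= 0.000000 + 0.000004 + 0.000074 + 0.000786 + 0.005505 + 0.026424 = 0.0328.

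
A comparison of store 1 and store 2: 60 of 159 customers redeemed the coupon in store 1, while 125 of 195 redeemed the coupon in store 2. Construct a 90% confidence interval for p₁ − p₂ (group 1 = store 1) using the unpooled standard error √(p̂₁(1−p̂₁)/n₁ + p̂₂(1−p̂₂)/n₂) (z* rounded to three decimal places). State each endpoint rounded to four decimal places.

p̂₁ = 60/159 = 0.37736, p̂₂ = 125/195 = 0.64103; p̂₁ − p̂₂ = -0.26367.
Unpooled SE = √(p̂₁(1−p̂₁)/n₁ + p̂₂(1−p̂₂)/n₂) = √(0.001477730 + 0.001180060) = 0.051554.
For 90% confidence, z* = 1.645. Margin = 1.645·0.051554 = 0.08481.
Interval: -0.26367 ± 0.08481 → (-0.3485, -0.1789).

(-0.3485, -0.1789)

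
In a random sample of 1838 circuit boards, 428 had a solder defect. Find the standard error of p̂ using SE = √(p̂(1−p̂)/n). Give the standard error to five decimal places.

SE = 0.00986

With x = 428 successes in n = 1838, p̂ = 0.23286.
p̂(1−p̂) = 0.178636.
SE = √(0.178636/1838) = √0.000097190 = 0.00986.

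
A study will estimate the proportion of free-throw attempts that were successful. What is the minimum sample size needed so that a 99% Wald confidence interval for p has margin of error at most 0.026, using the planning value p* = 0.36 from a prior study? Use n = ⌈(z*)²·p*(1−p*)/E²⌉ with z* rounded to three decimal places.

z* = 2.576 at the 99% level.
p*(1−p*) = 0.2304.
(z*)²·p*(1−p*)/E² = 6.635776·0.2304/0.000676 = 2261.661.
Rounding up, n = 2262.

n = 2262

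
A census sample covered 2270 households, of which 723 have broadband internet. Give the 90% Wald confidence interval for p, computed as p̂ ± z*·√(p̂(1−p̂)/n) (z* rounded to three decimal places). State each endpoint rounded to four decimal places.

(0.3024, 0.3346)

p̂ = 723/2270 = 0.31850.
SE = √(p̂(1−p̂)/n) = √(0.217059/2270) = 0.009779.
The 90% critical value is z* = 1.645.
Margin = 1.645·0.009779 = 0.01609.
CI: 0.31850 ± 0.01609 = (0.3024, 0.3346).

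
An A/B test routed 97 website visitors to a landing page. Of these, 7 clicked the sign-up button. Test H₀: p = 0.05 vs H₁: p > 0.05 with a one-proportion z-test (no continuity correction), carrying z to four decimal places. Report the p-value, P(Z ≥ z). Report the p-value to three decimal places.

p-value = 0.158

With x = 7 successes in n = 97, p̂ = 0.07216.
Under H₀, SE = √(p₀(1−p₀)/n) = √(0.05·0.95/97) = √0.000489691 = 0.022129.
z = (p̂ − p₀)/SE = (7/97 − 0.05)/0.022129 ≈ 1.0016.
p-value = P(Z ≥ z) with z = 1.0016 → 0.158.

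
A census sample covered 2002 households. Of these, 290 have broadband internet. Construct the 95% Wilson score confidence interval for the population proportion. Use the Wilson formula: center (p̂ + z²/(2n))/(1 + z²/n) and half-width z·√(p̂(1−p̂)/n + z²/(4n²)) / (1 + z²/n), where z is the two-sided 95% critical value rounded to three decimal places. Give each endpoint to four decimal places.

p̂ = 290/2002 = 0.14486; z = 1.960, so z² = 3.841600.
1 + z²/n = 1.001919.
Adjusted center: (0.14486 + z²/(2n))/1.001919 = 0.14554.
Radicand: p̂(1−p̂)/n + z²/(4n²) = 0.000061874 + 0.000000240 = 0.000062114.
Half-width = z·√(radicand)/denom = 1.960·0.007881/1.001919 = 0.01542.
CI: 0.14554 ± 0.01542 = (0.1301, 0.1610).

(0.1301, 0.1610)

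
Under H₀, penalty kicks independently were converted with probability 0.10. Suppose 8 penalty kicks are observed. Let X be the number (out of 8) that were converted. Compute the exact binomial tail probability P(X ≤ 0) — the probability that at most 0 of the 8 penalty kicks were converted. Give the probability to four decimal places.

X ~ Binomial(n=8, p=0.10).
P(X ≤ 0) = C(8,0)·0.10^0·0.90^8.
= 0.430467 = 0.4305.

P = 0.4305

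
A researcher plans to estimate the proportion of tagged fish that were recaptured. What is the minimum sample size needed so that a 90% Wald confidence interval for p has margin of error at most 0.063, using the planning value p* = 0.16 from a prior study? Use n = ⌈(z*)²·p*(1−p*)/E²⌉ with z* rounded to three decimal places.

n = 92

The 90% critical value is z* = 1.645.
p*(1−p*) = 0.16·0.84 = 0.1344.
Required n before rounding: 2.706025 × 0.1344 / 0.063² = 91.633.
Rounding up, n = 92.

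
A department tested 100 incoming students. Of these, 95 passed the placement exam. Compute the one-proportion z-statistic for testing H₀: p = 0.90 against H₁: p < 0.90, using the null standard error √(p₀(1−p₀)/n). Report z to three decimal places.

z = 1.667

Sample proportion p̂ = 95/100 = 0.95000.
Under H₀, SE = √(p₀(1−p₀)/n) = √(0.90·0.10/100) = √0.000900000 = 0.030000.
Test statistic: z = 0.05000/0.030000 = 1.667.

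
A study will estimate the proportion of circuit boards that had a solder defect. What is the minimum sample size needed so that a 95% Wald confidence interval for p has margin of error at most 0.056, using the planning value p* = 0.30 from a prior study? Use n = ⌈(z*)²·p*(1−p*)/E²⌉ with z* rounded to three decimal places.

z* = 1.960 at the 95% level.
p*(1−p*) = 0.30·0.70 = 0.2100.
(z*)²·p*(1−p*)/E² = 3.841600·0.2100/0.003136 = 257.250.
⌈257.250⌉ = 258.

n = 258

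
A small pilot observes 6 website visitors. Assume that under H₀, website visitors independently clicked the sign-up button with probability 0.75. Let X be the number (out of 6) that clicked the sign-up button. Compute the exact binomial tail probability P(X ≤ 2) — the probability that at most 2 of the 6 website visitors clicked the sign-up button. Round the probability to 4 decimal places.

X is binomial with n = 6 and p = 0.75.
P(X ≤ 2) = C(6,0)·0.75^0·0.25^6 + C(6,1)·0.75^1·0.25^5 + C(6,2)·0.75^2·0.25^4.
= 0.000244 + 0.004395 + 0.032959 = 0.0376.

P = 0.0376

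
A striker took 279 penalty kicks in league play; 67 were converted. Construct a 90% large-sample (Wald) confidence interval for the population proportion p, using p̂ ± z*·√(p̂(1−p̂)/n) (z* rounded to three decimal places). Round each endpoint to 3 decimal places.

p̂ = 67/279 = 0.24014.
SE = √(p̂(1−p̂)/n) = √(0.182475/279) = 0.025574.
For 90% confidence, z* = 1.645.
Margin of error: 1.645 × 0.025574 = 0.04207.
So the interval runs from 0.198 to 0.282.

(0.198, 0.282)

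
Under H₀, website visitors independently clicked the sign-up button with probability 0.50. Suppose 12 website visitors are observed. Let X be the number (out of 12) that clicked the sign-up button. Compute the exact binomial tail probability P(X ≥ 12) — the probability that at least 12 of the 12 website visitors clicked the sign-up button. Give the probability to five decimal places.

X is binomial with n = 12 and p = 0.50.
P(X ≥ 12) = C(12,12)·0.50^12·0.50^0.
= 0.000244 = 0.00024.

P = 0.00024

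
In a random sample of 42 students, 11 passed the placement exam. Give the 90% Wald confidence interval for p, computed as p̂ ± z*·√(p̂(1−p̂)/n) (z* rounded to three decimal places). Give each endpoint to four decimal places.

(0.1503, 0.3735)

With x = 11 successes in n = 42, p̂ = 0.26190.
SE(p̂) = √(0.26190·0.73810/42) = 0.067843.
The 90% critical value is z* = 1.645.
Margin = 1.645·0.067843 = 0.11160.
Interval: 0.26190 ± 0.11160 → (0.1503, 0.3735).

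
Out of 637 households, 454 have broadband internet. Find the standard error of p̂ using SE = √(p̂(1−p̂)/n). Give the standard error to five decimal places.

SE = 0.01793

Sample proportion p̂ = 454/637 = 0.71272.
p̂(1−p̂) = 0.71272·0.28728 = 0.204750.
SE = √(0.204750/637) = 0.01793.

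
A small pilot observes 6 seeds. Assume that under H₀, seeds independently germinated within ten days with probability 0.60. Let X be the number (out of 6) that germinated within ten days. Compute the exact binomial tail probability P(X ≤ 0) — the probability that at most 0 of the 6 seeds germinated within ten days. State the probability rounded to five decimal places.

X is binomial with n = 6 and p = 0.60.
P(X ≤ 0) = C(6,0)·0.60^0·0.40^6.
= 0.004096 = 0.00410.

P = 0.00410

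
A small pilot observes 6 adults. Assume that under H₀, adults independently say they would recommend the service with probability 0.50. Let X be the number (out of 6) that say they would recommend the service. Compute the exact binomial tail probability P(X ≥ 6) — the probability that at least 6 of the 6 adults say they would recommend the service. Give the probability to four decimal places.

P = 0.0156

X ~ Binomial(n=6, p=0.50).
P(X ≥ 6) = C(6,6)·0.50^6·0.50^0.
= 0.015625 = 0.0156.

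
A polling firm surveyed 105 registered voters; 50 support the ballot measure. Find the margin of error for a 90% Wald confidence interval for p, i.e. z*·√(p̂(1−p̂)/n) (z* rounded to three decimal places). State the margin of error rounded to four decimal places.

With x = 50 successes in n = 105, p̂ = 0.47619.
SE = √(p̂(1−p̂)/n) = √(0.249433/105) = 0.048740.
For 90% confidence, z* = 1.645.
Margin of error = z*·SE = 1.645 × 0.048740 = 0.0802.

ME = 0.0802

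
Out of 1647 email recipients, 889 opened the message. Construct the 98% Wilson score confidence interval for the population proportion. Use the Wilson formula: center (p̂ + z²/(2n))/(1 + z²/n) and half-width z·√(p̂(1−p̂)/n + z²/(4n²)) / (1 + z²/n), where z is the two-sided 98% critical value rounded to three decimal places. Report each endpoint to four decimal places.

Here p̂ = 889/1647 = 0.53977 and z = 2.326 (z² = 5.410276).
Denominator 1 + z²/n = 1 + 5.410276/1647 = 1.003285.
Center = (0.53977 + 0.001642)/1.003285 = 0.53964.
Radicand: p̂(1−p̂)/n + z²/(4n²) = 0.000150831 + 0.000000499 = 0.000151330.
Half-width = 2.326·√0.000151330/1.003285 = 0.02852.
CI: 0.53964 ± 0.02852 = (0.5111, 0.5682).

(0.5111, 0.5682)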